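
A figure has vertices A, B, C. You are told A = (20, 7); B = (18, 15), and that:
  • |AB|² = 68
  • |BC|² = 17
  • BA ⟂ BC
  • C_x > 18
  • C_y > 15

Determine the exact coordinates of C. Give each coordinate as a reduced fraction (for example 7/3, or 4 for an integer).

C = (22, 16)

1. C_x = 22  [[BA ⟂ BC ⇒ 2x-8y+84=0] ∩ [|C−(18, 15)|²=17]]
2. C_y = 16  [[BA ⟂ BC ⇒ 2x-8y+84=0] ∩ [|C−(18, 15)|²=17]]
   so C = (22, 16)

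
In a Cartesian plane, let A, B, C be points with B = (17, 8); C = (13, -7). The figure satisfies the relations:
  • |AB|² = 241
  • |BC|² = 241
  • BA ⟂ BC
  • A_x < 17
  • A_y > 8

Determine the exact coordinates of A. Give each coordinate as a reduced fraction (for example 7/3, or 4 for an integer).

1. A_x = 2  [[BA ⟂ BC ⇒ -4x-15y+188=0] ∩ [|A−(17, 8)|²=241]]
2. A_y = 12  [[BA ⟂ BC ⇒ -4x-15y+188=0] ∩ [|A−(17, 8)|²=241]]
   so A = (2, 12)

A = (2, 12)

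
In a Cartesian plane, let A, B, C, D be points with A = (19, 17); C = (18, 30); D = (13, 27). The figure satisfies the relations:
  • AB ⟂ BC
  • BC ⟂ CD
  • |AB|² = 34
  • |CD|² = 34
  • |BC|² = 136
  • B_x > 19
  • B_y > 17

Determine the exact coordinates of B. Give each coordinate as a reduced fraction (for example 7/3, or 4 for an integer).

1. B_x = 24  [[BC ⟂ CD ⇒ 5x+3y-180=0] ∩ [|B−(19, 17)|²=34]]
2. B_y = 20  [[BC ⟂ CD ⇒ 5x+3y-180=0] ∩ [|B−(19, 17)|²=34]]
   so B = (24, 20)

B = (24, 20)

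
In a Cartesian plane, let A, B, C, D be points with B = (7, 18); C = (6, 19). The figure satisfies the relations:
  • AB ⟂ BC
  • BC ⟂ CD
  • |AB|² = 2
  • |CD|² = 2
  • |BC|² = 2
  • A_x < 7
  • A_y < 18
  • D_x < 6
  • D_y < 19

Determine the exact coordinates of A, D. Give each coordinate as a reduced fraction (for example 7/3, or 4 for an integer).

1. A_x = 6  [[AB ⟂ BC ⇒ 1x-1y+11=0] ∩ [|A−(7, 18)|²=2]]
2. A_y = 17  [[AB ⟂ BC ⇒ 1x-1y+11=0] ∩ [|A−(7, 18)|²=2]]
   so A = (6, 17)
3. D_x = 5  [[BC ⟂ CD ⇒ -1x+1y-13=0] ∩ [|D−(6, 19)|²=2]]
4. D_y = 18  [[BC ⟂ CD ⇒ -1x+1y-13=0] ∩ [|D−(6, 19)|²=2]]
   so D = (5, 18)

A = (6, 17)
D = (5, 18)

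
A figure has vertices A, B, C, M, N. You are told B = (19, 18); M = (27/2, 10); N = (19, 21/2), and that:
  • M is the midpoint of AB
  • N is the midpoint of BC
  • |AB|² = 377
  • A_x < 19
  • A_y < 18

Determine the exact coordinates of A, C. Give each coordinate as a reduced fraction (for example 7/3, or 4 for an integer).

A = (8, 2)
C = (19, 3)

1. A_x = 8  [A = 2·M−B = 2·(27/2, 10)−(19, 18)]
2. A_y = 2  [A = 2·M−B = 2·(27/2, 10)−(19, 18)]
   so A = (8, 2)
3. C_x = 19  [C = 2·N−B = 2·(19, 21/2)−(19, 18)]
4. C_y = 3  [C = 2·N−B = 2·(19, 21/2)−(19, 18)]
   so C = (19, 3)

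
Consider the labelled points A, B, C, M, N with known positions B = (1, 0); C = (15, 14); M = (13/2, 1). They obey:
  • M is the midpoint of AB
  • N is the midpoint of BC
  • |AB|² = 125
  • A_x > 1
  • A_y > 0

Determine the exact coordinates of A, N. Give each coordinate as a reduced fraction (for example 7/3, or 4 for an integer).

A = (12, 2)
N = (8, 7)

1. A_x = 12  [A = 2·M−B = 2·(13/2, 1)−(1, 0)]
2. A_y = 2  [A = 2·M−B = 2·(13/2, 1)−(1, 0)]
   so A = (12, 2)
3. N_x = 8  [2·N = B+C = (1, 0)+(15, 14)]
4. N_y = 7  [2·N = B+C = (1, 0)+(15, 14)]
   so N = (8, 7)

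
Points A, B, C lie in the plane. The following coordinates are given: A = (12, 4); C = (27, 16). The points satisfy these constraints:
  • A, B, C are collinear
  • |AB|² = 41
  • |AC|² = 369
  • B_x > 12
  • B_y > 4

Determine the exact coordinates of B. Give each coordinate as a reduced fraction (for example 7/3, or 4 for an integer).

1. B_x = 17  [[A, B, C are collinear ⇒ 12x-15y-84=0] ∩ [|B−(12, 4)|²=41]]
2. B_y = 8  [[A, B, C are collinear ⇒ 12x-15y-84=0] ∩ [|B−(12, 4)|²=41]]
   so B = (17, 8)

B = (17, 8)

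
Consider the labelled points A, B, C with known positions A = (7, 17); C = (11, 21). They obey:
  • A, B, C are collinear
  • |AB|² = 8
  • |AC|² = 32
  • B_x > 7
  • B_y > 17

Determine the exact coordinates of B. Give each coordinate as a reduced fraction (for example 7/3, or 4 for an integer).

B = (9, 19)

1. B_x = 9  [[A, B, C are collinear ⇒ 4x-4y+40=0] ∩ [|B−(7, 17)|²=8]]
2. B_y = 19  [[A, B, C are collinear ⇒ 4x-4y+40=0] ∩ [|B−(7, 17)|²=8]]
   so B = (9, 19)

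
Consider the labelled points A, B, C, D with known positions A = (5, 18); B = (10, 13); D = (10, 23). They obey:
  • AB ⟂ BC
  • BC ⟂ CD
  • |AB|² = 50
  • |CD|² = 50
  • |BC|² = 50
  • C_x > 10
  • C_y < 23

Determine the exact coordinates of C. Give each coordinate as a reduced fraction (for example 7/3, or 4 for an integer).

C = (15, 18)

1. C_x = 15  [[AB ⟂ BC ⇒ 5x-5y+15=0] ∩ [|C−(10, 23)|²=50]]
2. C_y = 18  [[AB ⟂ BC ⇒ 5x-5y+15=0] ∩ [|C−(10, 23)|²=50]]
   so C = (15, 18)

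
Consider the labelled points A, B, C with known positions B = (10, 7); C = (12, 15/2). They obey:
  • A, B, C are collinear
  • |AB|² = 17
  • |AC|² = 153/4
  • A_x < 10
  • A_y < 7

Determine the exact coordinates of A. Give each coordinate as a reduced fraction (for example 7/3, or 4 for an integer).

A = (6, 6)

1. A_x = 6  [[A, B, C are collinear ⇒ -1/2x+2y-9=0] ∩ [|A−(10, 7)|²=17]]
2. A_y = 6  [[A, B, C are collinear ⇒ -1/2x+2y-9=0] ∩ [|A−(10, 7)|²=17]]
   so A = (6, 6)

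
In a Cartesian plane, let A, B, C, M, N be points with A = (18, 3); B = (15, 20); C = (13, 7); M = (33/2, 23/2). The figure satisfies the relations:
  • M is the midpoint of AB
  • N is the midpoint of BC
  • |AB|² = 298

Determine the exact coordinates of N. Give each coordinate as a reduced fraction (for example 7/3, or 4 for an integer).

1. N_x = 14  [2·N = B+C = (15, 20)+(13, 7)]
2. N_y = 27/2  [2·N = B+C = (15, 20)+(13, 7)]
   so N = (14, 27/2)

N = (14, 27/2)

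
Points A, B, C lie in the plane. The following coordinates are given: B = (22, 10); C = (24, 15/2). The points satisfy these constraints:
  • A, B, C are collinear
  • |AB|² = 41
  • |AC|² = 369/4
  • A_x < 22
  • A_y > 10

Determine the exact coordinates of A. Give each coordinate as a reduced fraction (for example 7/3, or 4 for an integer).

A = (18, 15)

1. A_x = 18  [[A, B, C are collinear ⇒ 5/2x+2y-75=0] ∩ [|A−(22, 10)|²=41]]
2. A_y = 15  [[A, B, C are collinear ⇒ 5/2x+2y-75=0] ∩ [|A−(22, 10)|²=41]]
   so A = (18, 15)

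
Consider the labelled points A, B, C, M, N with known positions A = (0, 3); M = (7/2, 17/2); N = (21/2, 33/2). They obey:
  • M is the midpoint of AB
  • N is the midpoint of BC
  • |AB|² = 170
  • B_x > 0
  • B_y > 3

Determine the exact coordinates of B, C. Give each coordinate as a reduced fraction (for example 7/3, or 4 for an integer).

B = (7, 14)
C = (14, 19)

1. B_x = 7  [B = 2·M−A = 2·(7/2, 17/2)−(0, 3)]
2. B_y = 14  [B = 2·M−A = 2·(7/2, 17/2)−(0, 3)]
   so B = (7, 14)
3. C_x = 14  [C = 2·N−B = 2·(21/2, 33/2)−(7, 14)]
4. C_y = 19  [C = 2·N−B = 2·(21/2, 33/2)−(7, 14)]
   so C = (14, 19)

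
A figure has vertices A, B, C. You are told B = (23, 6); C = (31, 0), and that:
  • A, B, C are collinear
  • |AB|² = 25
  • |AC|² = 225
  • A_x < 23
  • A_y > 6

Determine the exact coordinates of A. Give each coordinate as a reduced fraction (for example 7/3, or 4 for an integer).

1. A_x = 19  [[A, B, C are collinear ⇒ 6x+8y-186=0] ∩ [|A−(23, 6)|²=25]]
2. A_y = 9  [[A, B, C are collinear ⇒ 6x+8y-186=0] ∩ [|A−(23, 6)|²=25]]
   so A = (19, 9)

A = (19, 9)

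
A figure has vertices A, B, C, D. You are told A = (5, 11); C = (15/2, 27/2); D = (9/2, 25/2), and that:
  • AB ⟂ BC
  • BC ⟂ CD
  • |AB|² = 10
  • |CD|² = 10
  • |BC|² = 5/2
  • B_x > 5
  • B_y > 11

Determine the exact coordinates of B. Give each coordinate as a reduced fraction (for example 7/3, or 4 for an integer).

B = (8, 12)

1. B_x = 8  [[BC ⟂ CD ⇒ 3x+1y-36=0] ∩ [|B−(5, 11)|²=10]]
2. B_y = 12  [[BC ⟂ CD ⇒ 3x+1y-36=0] ∩ [|B−(5, 11)|²=10]]
   so B = (8, 12)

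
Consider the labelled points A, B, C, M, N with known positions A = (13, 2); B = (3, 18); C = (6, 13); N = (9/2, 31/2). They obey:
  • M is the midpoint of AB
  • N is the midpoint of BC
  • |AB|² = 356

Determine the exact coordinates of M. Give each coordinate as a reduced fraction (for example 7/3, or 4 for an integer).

1. M_x = 8  [2·M = A+B = (13, 2)+(3, 18)]
2. M_y = 10  [2·M = A+B = (13, 2)+(3, 18)]
   so M = (8, 10)

M = (8, 10)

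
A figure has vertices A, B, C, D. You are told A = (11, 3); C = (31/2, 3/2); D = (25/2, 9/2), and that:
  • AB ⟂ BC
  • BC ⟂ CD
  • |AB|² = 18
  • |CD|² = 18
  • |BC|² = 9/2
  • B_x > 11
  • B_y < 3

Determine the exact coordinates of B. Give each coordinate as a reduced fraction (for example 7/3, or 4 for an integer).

1. B_x = 14  [[BC ⟂ CD ⇒ 3x-3y-42=0] ∩ [|B−(11, 3)|²=18]]
2. B_y = 0  [[BC ⟂ CD ⇒ 3x-3y-42=0] ∩ [|B−(11, 3)|²=18]]
   so B = (14, 0)

B = (14, 0)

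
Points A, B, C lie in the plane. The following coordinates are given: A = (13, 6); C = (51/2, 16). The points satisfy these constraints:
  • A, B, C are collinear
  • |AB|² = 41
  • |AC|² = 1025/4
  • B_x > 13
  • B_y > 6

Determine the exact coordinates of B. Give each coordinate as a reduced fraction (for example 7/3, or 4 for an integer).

1. B_x = 18  [[A, B, C are collinear ⇒ 10x-25/2y-55=0] ∩ [|B−(13, 6)|²=41]]
2. B_y = 10  [[A, B, C are collinear ⇒ 10x-25/2y-55=0] ∩ [|B−(13, 6)|²=41]]
   so B = (18, 10)

B = (18, 10)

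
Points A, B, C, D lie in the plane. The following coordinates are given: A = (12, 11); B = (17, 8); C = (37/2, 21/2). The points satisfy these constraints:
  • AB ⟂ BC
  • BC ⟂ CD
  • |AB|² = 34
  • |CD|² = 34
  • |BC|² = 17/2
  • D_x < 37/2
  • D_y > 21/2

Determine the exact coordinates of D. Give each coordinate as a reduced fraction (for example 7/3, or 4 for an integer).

1. D_x = 27/2  [[BC ⟂ CD ⇒ 3/2x+5/2y-54=0] ∩ [|D−(37/2, 21/2)|²=34]]
2. D_y = 27/2  [[BC ⟂ CD ⇒ 3/2x+5/2y-54=0] ∩ [|D−(37/2, 21/2)|²=34]]
   so D = (27/2, 27/2)

D = (27/2, 27/2)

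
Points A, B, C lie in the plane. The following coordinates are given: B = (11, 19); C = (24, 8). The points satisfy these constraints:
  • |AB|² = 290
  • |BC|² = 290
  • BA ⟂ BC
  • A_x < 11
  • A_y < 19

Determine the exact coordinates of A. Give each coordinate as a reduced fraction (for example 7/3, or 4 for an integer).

A = (0, 6)

1. A_x = 0  [[BA ⟂ BC ⇒ 13x-11y+66=0] ∩ [|A−(11, 19)|²=290]]
2. A_y = 6  [[BA ⟂ BC ⇒ 13x-11y+66=0] ∩ [|A−(11, 19)|²=290]]
   so A = (0, 6)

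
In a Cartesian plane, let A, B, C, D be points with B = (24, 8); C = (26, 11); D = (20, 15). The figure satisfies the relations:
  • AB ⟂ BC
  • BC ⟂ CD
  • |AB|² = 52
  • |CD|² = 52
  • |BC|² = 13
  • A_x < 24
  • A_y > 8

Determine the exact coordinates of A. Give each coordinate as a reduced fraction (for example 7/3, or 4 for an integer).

1. A_x = 18  [[AB ⟂ BC ⇒ -2x-3y+72=0] ∩ [|A−(24, 8)|²=52]]
2. A_y = 12  [[AB ⟂ BC ⇒ -2x-3y+72=0] ∩ [|A−(24, 8)|²=52]]
   so A = (18, 12)

A = (18, 12)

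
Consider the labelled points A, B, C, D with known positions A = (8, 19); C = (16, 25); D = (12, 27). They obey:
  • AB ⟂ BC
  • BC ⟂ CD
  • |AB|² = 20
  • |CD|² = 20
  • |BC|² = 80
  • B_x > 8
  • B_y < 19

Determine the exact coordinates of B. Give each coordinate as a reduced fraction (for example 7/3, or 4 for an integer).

1. B_x = 12  [[BC ⟂ CD ⇒ 4x-2y-14=0] ∩ [|B−(8, 19)|²=20]]
2. B_y = 17  [[BC ⟂ CD ⇒ 4x-2y-14=0] ∩ [|B−(8, 19)|²=20]]
   so B = (12, 17)

B = (12, 17)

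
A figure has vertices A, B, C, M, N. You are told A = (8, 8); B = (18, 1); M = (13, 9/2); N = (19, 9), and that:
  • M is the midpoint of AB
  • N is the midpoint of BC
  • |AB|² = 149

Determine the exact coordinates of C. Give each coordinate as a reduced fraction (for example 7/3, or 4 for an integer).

C = (20, 17)

1. C_x = 20  [C = 2·N−B = 2·(19, 9)−(18, 1)]
2. C_y = 17  [C = 2·N−B = 2·(19, 9)−(18, 1)]
   so C = (20, 17)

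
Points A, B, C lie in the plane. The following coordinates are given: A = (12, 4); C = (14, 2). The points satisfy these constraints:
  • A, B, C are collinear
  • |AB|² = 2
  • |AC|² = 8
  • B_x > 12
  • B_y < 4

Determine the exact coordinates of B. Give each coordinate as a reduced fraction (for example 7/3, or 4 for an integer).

B = (13, 3)

1. B_x = 13  [[A, B, C are collinear ⇒ -2x-2y+32=0] ∩ [|B−(12, 4)|²=2]]
2. B_y = 3  [[A, B, C are collinear ⇒ -2x-2y+32=0] ∩ [|B−(12, 4)|²=2]]
   so B = (13, 3)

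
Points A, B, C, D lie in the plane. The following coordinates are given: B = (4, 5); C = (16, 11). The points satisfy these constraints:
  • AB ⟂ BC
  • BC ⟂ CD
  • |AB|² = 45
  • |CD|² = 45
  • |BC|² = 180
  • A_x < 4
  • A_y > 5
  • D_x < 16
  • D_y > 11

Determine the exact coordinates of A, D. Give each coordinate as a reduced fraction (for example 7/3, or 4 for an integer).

1. A_x = 1  [[AB ⟂ BC ⇒ -12x-6y+78=0] ∩ [|A−(4, 5)|²=45]]
2. A_y = 11  [[AB ⟂ BC ⇒ -12x-6y+78=0] ∩ [|A−(4, 5)|²=45]]
   so A = (1, 11)
3. D_x = 13  [[BC ⟂ CD ⇒ 12x+6y-258=0] ∩ [|D−(16, 11)|²=45]]
4. D_y = 17  [[BC ⟂ CD ⇒ 12x+6y-258=0] ∩ [|D−(16, 11)|²=45]]
   so D = (13, 17)

A = (1, 11)
D = (13, 17)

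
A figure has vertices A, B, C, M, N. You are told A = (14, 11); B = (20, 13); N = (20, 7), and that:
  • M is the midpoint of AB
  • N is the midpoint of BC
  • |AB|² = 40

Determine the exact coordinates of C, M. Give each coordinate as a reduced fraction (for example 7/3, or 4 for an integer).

1. M_x = 17  [2·M = A+B = (14, 11)+(20, 13)]
2. M_y = 12  [2·M = A+B = (14, 11)+(20, 13)]
   so M = (17, 12)
3. C_x = 20  [C = 2·N−B = 2·(20, 7)−(20, 13)]
4. C_y = 1  [C = 2·N−B = 2·(20, 7)−(20, 13)]
   so C = (20, 1)

C = (20, 1)
M = (17, 12)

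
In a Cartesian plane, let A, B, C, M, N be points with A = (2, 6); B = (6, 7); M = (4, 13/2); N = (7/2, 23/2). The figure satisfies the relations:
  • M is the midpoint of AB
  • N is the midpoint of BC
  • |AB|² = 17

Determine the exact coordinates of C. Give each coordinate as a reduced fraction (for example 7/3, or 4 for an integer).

C = (1, 16)

1. C_x = 1  [C = 2·N−B = 2·(7/2, 23/2)−(6, 7)]
2. C_y = 16  [C = 2·N−B = 2·(7/2, 23/2)−(6, 7)]
   so C = (1, 16)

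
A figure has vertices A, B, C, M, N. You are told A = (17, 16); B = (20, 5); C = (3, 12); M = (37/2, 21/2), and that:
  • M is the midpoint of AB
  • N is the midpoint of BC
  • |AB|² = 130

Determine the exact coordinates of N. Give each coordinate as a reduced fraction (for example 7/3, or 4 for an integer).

N = (23/2, 17/2)

1. N_x = 23/2  [2·N = B+C = (20, 5)+(3, 12)]
2. N_y = 17/2  [2·N = B+C = (20, 5)+(3, 12)]
   so N = (23/2, 17/2)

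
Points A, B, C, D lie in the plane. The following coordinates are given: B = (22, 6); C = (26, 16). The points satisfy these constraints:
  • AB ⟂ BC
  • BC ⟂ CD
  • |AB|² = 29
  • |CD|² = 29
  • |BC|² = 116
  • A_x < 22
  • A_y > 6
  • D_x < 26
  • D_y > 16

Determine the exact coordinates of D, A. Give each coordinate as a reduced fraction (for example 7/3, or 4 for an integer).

D = (21, 18)
A = (17, 8)

1. D_x = 21  [[BC ⟂ CD ⇒ 4x+10y-264=0] ∩ [|D−(26, 16)|²=29]]
2. D_y = 18  [[BC ⟂ CD ⇒ 4x+10y-264=0] ∩ [|D−(26, 16)|²=29]]
   so D = (21, 18)
3. A_x = 17  [[AB ⟂ BC ⇒ -4x-10y+148=0] ∩ [|A−(22, 6)|²=29]]
4. A_y = 8  [[AB ⟂ BC ⇒ -4x-10y+148=0] ∩ [|A−(22, 6)|²=29]]
   so A = (17, 8)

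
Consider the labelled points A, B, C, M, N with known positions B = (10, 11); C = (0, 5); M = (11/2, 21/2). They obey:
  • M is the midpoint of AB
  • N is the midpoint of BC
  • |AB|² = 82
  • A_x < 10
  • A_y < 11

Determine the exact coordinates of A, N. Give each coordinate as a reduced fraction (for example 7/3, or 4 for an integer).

1. A_x = 1  [A = 2·M−B = 2·(11/2, 21/2)−(10, 11)]
2. A_y = 10  [A = 2·M−B = 2·(11/2, 21/2)−(10, 11)]
   so A = (1, 10)
3. N_x = 5  [2·N = B+C = (10, 11)+(0, 5)]
4. N_y = 8  [2·N = B+C = (10, 11)+(0, 5)]
   so N = (5, 8)

A = (1, 10)
N = (5, 8)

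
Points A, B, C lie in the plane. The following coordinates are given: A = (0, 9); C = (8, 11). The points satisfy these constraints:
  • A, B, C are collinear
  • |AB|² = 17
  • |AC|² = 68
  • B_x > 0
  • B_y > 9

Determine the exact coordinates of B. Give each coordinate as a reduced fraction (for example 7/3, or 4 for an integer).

1. B_x = 4  [[A, B, C are collinear ⇒ 2x-8y+72=0] ∩ [|B−(0, 9)|²=17]]
2. B_y = 10  [[A, B, C are collinear ⇒ 2x-8y+72=0] ∩ [|B−(0, 9)|²=17]]
   so B = (4, 10)

B = (4, 10)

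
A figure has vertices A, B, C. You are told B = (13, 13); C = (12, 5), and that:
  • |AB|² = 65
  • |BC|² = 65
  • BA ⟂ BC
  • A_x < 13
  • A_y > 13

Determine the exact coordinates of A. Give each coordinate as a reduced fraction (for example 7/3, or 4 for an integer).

1. A_x = 5  [[BA ⟂ BC ⇒ -1x-8y+117=0] ∩ [|A−(13, 13)|²=65]]
2. A_y = 14  [[BA ⟂ BC ⇒ -1x-8y+117=0] ∩ [|A−(13, 13)|²=65]]
   so A = (5, 14)

A = (5, 14)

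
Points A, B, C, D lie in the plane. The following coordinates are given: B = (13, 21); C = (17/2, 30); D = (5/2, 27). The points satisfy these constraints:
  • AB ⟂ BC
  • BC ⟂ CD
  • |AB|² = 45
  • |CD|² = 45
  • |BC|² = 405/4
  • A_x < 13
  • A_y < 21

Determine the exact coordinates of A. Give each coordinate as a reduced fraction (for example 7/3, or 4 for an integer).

1. A_x = 7  [[AB ⟂ BC ⇒ 9/2x-9y+261/2=0] ∩ [|A−(13, 21)|²=45]]
2. A_y = 18  [[AB ⟂ BC ⇒ 9/2x-9y+261/2=0] ∩ [|A−(13, 21)|²=45]]
   so A = (7, 18)

A = (7, 18)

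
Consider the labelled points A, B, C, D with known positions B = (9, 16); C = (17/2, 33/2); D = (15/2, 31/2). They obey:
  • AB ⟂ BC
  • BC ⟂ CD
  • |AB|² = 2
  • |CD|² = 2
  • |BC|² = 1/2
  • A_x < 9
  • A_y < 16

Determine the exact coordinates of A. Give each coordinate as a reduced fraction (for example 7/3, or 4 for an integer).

1. A_x = 8  [[AB ⟂ BC ⇒ 1/2x-1/2y+7/2=0] ∩ [|A−(9, 16)|²=2]]
2. A_y = 15  [[AB ⟂ BC ⇒ 1/2x-1/2y+7/2=0] ∩ [|A−(9, 16)|²=2]]
   so A = (8, 15)

A = (8, 15)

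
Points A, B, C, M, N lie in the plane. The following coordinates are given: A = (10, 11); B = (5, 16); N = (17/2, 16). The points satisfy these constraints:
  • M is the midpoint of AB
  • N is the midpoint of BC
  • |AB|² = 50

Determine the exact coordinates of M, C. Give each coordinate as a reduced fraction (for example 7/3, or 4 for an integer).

1. M_x = 15/2  [2·M = A+B = (10, 11)+(5, 16)]
2. M_y = 27/2  [2·M = A+B = (10, 11)+(5, 16)]
   so M = (15/2, 27/2)
3. C_x = 12  [C = 2·N−B = 2·(17/2, 16)−(5, 16)]
4. C_y = 16  [C = 2·N−B = 2·(17/2, 16)−(5, 16)]
   so C = (12, 16)

M = (15/2, 27/2)
C = (12, 16)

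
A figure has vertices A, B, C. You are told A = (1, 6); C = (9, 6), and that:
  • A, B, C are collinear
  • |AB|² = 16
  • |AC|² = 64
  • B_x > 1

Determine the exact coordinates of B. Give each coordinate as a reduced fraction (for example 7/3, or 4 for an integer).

B = (5, 6)

1. B_x = 5  [[A, B, C are collinear ⇒ -8y+48=0] ∩ [|B−(1, 6)|²=16]]
2. B_y = 6  [[A, B, C are collinear ⇒ -8y+48=0] ∩ [|B−(1, 6)|²=16]]
   so B = (5, 6)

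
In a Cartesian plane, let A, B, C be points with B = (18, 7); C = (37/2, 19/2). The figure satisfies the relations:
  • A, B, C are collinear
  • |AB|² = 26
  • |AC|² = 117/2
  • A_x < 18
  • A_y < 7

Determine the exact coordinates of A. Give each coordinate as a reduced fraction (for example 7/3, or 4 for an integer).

A = (17, 2)

1. A_x = 17  [[A, B, C are collinear ⇒ -5/2x+1/2y+83/2=0] ∩ [|A−(18, 7)|²=26]]
2. A_y = 2  [[A, B, C are collinear ⇒ -5/2x+1/2y+83/2=0] ∩ [|A−(18, 7)|²=26]]
   so A = (17, 2)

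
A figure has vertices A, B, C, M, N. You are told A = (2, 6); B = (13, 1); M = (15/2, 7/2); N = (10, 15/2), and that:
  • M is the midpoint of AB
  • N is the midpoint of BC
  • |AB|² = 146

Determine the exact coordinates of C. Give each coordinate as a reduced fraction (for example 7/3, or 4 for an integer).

1. C_x = 7  [C = 2·N−B = 2·(10, 15/2)−(13, 1)]
2. C_y = 14  [C = 2·N−B = 2·(10, 15/2)−(13, 1)]
   so C = (7, 14)

C = (7, 14)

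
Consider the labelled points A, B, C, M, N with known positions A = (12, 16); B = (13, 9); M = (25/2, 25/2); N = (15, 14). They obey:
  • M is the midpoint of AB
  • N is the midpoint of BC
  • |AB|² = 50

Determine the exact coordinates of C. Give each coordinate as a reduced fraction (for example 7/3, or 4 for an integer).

1. C_x = 17  [C = 2·N−B = 2·(15, 14)−(13, 9)]
2. C_y = 19  [C = 2·N−B = 2·(15, 14)−(13, 9)]
   so C = (17, 19)

C = (17, 19)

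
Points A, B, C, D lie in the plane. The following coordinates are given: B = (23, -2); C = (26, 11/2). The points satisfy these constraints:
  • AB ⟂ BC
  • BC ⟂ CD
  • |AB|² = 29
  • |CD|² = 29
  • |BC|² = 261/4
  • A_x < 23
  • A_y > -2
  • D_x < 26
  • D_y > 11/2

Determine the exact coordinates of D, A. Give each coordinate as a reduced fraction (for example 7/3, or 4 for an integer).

D = (21, 15/2)
A = (18, 0)

1. D_x = 21  [[BC ⟂ CD ⇒ 3x+15/2y-477/4=0] ∩ [|D−(26, 11/2)|²=29]]
2. D_y = 15/2  [[BC ⟂ CD ⇒ 3x+15/2y-477/4=0] ∩ [|D−(26, 11/2)|²=29]]
   so D = (21, 15/2)
3. A_x = 18  [[AB ⟂ BC ⇒ -3x-15/2y+54=0] ∩ [|A−(23, -2)|²=29]]
4. A_y = 0  [[AB ⟂ BC ⇒ -3x-15/2y+54=0] ∩ [|A−(23, -2)|²=29]]
   so A = (18, 0)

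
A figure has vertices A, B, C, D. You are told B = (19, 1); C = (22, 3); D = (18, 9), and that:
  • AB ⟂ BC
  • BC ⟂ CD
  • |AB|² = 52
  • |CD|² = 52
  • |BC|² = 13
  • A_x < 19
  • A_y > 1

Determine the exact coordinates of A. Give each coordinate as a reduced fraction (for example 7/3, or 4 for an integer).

A = (15, 7)

1. A_x = 15  [[AB ⟂ BC ⇒ -3x-2y+59=0] ∩ [|A−(19, 1)|²=52]]
2. A_y = 7  [[AB ⟂ BC ⇒ -3x-2y+59=0] ∩ [|A−(19, 1)|²=52]]
   so A = (15, 7)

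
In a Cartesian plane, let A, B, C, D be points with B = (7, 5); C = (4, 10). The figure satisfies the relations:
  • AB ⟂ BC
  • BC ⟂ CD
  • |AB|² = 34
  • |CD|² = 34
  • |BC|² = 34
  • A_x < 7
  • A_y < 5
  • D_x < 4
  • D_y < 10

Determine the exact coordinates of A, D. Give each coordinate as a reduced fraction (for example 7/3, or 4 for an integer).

A = (2, 2)
D = (-1, 7)

1. A_x = 2  [[AB ⟂ BC ⇒ 3x-5y+4=0] ∩ [|A−(7, 5)|²=34]]
2. A_y = 2  [[AB ⟂ BC ⇒ 3x-5y+4=0] ∩ [|A−(7, 5)|²=34]]
   so A = (2, 2)
3. D_x = -1  [[BC ⟂ CD ⇒ -3x+5y-38=0] ∩ [|D−(4, 10)|²=34]]
4. D_y = 7  [[BC ⟂ CD ⇒ -3x+5y-38=0] ∩ [|D−(4, 10)|²=34]]
   so D = (-1, 7)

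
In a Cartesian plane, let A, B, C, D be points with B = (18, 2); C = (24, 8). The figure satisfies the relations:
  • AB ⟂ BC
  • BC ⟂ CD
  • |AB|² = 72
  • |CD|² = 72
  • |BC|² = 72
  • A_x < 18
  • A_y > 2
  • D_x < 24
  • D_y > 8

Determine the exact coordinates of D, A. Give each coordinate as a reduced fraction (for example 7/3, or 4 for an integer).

1. D_x = 18  [[BC ⟂ CD ⇒ 6x+6y-192=0] ∩ [|D−(24, 8)|²=72]]
2. D_y = 14  [[BC ⟂ CD ⇒ 6x+6y-192=0] ∩ [|D−(24, 8)|²=72]]
   so D = (18, 14)
3. A_x = 12  [[AB ⟂ BC ⇒ -6x-6y+120=0] ∩ [|A−(18, 2)|²=72]]
4. A_y = 8  [[AB ⟂ BC ⇒ -6x-6y+120=0] ∩ [|A−(18, 2)|²=72]]
   so A = (12, 8)

D = (18, 14)
A = (12, 8)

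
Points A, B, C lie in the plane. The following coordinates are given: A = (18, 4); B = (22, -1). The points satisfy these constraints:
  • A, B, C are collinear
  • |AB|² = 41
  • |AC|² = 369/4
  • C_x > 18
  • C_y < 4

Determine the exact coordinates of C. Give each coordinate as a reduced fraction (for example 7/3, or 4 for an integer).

C = (24, -7/2)

1. C_x = 24  [[A, B, C are collinear ⇒ 5x+4y-106=0] ∩ [|C−(18, 4)|²=369/4]]
2. C_y = -7/2  [[A, B, C are collinear ⇒ 5x+4y-106=0] ∩ [|C−(18, 4)|²=369/4]]
   so C = (24, -7/2)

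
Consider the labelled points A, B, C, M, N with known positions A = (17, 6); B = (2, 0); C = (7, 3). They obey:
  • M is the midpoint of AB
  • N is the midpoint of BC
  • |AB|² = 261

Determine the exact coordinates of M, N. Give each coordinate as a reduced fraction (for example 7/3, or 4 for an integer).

1. M_x = 19/2  [2·M = A+B = (17, 6)+(2, 0)]
2. M_y = 3  [2·M = A+B = (17, 6)+(2, 0)]
   so M = (19/2, 3)
3. N_x = 9/2  [2·N = B+C = (2, 0)+(7, 3)]
4. N_y = 3/2  [2·N = B+C = (2, 0)+(7, 3)]
   so N = (9/2, 3/2)

M = (19/2, 3)
N = (9/2, 3/2)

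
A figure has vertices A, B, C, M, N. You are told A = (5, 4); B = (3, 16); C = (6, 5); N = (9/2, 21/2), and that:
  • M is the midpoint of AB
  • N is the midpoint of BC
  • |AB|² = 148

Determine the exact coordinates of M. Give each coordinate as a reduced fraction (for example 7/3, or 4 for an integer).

M = (4, 10)

1. M_x = 4  [2·M = A+B = (5, 4)+(3, 16)]
2. M_y = 10  [2·M = A+B = (5, 4)+(3, 16)]
   so M = (4, 10)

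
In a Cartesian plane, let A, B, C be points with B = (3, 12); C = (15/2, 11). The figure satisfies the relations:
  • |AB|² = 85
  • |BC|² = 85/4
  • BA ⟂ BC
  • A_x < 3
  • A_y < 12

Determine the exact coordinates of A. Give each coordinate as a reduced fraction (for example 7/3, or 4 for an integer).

A = (1, 3)

1. A_x = 1  [[BA ⟂ BC ⇒ 9/2x-1y-3/2=0] ∩ [|A−(3, 12)|²=85]]
2. A_y = 3  [[BA ⟂ BC ⇒ 9/2x-1y-3/2=0] ∩ [|A−(3, 12)|²=85]]
   so A = (1, 3)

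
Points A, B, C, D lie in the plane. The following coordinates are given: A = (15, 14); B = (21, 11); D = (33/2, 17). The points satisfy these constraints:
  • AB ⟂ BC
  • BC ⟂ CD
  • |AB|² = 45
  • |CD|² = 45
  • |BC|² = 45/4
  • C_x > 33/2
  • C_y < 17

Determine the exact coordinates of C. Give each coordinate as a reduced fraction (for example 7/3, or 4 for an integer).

1. C_x = 45/2  [[AB ⟂ BC ⇒ 6x-3y-93=0] ∩ [|C−(33/2, 17)|²=45]]
2. C_y = 14  [[AB ⟂ BC ⇒ 6x-3y-93=0] ∩ [|C−(33/2, 17)|²=45]]
   so C = (45/2, 14)

C = (45/2, 14)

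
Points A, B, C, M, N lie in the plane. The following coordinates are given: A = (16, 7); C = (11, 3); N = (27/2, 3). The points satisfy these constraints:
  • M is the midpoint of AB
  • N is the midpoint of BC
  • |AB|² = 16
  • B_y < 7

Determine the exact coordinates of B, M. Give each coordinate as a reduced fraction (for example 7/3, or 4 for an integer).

B = (16, 3)
M = (16, 5)

1. B_x = 16  [B = 2·N−C = 2·(27/2, 3)−(11, 3)]
2. B_y = 3  [B = 2·N−C = 2·(27/2, 3)−(11, 3)]
   so B = (16, 3)
3. M_x = 16  [2·M = A+B = (16, 7)+(16, 3)]
4. M_y = 5  [2·M = A+B = (16, 7)+(16, 3)]
   so M = (16, 5)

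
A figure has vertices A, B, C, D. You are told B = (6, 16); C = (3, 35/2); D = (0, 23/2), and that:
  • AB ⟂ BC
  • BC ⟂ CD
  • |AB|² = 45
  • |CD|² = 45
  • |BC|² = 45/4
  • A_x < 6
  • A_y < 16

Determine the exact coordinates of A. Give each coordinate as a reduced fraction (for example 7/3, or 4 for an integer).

1. A_x = 3  [[AB ⟂ BC ⇒ 3x-3/2y+6=0] ∩ [|A−(6, 16)|²=45]]
2. A_y = 10  [[AB ⟂ BC ⇒ 3x-3/2y+6=0] ∩ [|A−(6, 16)|²=45]]
   so A = (3, 10)

A = (3, 10)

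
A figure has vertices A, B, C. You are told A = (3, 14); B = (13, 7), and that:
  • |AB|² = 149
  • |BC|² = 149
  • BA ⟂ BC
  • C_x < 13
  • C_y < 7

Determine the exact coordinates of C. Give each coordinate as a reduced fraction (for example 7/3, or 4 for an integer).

C = (6, -3)

1. C_x = 6  [[BA ⟂ BC ⇒ -10x+7y+81=0] ∩ [|C−(13, 7)|²=149]]
2. C_y = -3  [[BA ⟂ BC ⇒ -10x+7y+81=0] ∩ [|C−(13, 7)|²=149]]
   so C = (6, -3)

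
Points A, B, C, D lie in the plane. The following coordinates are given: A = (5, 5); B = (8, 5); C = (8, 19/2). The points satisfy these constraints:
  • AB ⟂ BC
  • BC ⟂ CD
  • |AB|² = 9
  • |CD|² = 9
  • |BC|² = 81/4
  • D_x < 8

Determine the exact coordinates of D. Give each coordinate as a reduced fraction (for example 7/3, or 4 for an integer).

D = (5, 19/2)

1. D_x = 5  [[BC ⟂ CD ⇒ 9/2y-171/4=0] ∩ [|D−(8, 19/2)|²=9]]
2. D_y = 19/2  [[BC ⟂ CD ⇒ 9/2y-171/4=0] ∩ [|D−(8, 19/2)|²=9]]
   so D = (5, 19/2)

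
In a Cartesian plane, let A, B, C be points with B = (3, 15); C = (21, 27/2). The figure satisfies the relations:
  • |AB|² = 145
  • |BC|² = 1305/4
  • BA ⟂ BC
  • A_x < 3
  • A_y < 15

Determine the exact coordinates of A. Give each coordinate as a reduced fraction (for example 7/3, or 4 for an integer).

1. A_x = 2  [[BA ⟂ BC ⇒ 18x-3/2y-63/2=0] ∩ [|A−(3, 15)|²=145]]
2. A_y = 3  [[BA ⟂ BC ⇒ 18x-3/2y-63/2=0] ∩ [|A−(3, 15)|²=145]]
   so A = (2, 3)

A = (2, 3)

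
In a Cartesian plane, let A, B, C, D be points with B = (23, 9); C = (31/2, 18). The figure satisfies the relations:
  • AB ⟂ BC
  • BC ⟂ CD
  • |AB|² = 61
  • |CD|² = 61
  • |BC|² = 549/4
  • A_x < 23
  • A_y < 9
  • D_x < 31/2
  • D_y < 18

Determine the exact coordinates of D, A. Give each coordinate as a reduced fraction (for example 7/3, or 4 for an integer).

1. D_x = 19/2  [[BC ⟂ CD ⇒ -15/2x+9y-183/4=0] ∩ [|D−(31/2, 18)|²=61]]
2. D_y = 13  [[BC ⟂ CD ⇒ -15/2x+9y-183/4=0] ∩ [|D−(31/2, 18)|²=61]]
   so D = (19/2, 13)
3. A_x = 17  [[AB ⟂ BC ⇒ 15/2x-9y-183/2=0] ∩ [|A−(23, 9)|²=61]]
4. A_y = 4  [[AB ⟂ BC ⇒ 15/2x-9y-183/2=0] ∩ [|A−(23, 9)|²=61]]
   so A = (17, 4)

D = (19/2, 13)
A = (17, 4)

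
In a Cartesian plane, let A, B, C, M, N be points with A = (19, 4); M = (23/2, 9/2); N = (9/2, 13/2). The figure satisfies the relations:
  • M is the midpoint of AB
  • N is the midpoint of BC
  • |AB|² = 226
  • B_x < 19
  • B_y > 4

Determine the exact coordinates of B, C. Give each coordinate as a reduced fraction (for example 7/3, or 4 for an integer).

B = (4, 5)
C = (5, 8)

1. B_x = 4  [B = 2·M−A = 2·(23/2, 9/2)−(19, 4)]
2. B_y = 5  [B = 2·M−A = 2·(23/2, 9/2)−(19, 4)]
   so B = (4, 5)
3. C_x = 5  [C = 2·N−B = 2·(9/2, 13/2)−(4, 5)]
4. C_y = 8  [C = 2·N−B = 2·(9/2, 13/2)−(4, 5)]
   so C = (5, 8)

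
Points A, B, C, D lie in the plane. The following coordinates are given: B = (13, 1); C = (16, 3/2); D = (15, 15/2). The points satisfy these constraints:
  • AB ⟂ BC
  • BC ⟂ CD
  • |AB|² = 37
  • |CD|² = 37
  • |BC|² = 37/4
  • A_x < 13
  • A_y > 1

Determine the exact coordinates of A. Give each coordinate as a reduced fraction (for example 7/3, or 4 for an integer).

A = (12, 7)

1. A_x = 12  [[AB ⟂ BC ⇒ -3x-1/2y+79/2=0] ∩ [|A−(13, 1)|²=37]]
2. A_y = 7  [[AB ⟂ BC ⇒ -3x-1/2y+79/2=0] ∩ [|A−(13, 1)|²=37]]
   so A = (12, 7)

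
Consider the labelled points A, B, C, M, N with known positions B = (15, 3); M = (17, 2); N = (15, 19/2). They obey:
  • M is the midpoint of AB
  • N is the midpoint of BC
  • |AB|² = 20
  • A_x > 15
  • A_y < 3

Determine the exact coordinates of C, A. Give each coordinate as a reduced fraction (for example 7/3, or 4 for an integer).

1. A_x = 19  [A = 2·M−B = 2·(17, 2)−(15, 3)]
2. A_y = 1  [A = 2·M−B = 2·(17, 2)−(15, 3)]
   so A = (19, 1)
3. C_x = 15  [C = 2·N−B = 2·(15, 19/2)−(15, 3)]
4. C_y = 16  [C = 2·N−B = 2·(15, 19/2)−(15, 3)]
   so C = (15, 16)

C = (15, 16)
A = (19, 1)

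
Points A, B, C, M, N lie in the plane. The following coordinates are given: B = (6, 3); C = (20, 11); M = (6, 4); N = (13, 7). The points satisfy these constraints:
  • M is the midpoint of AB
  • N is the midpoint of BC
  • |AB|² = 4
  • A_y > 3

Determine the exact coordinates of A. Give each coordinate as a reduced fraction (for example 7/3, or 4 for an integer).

A = (6, 5)

1. A_x = 6  [A = 2·M−B = 2·(6, 4)−(6, 3)]
2. A_y = 5  [A = 2·M−B = 2·(6, 4)−(6, 3)]
   so A = (6, 5)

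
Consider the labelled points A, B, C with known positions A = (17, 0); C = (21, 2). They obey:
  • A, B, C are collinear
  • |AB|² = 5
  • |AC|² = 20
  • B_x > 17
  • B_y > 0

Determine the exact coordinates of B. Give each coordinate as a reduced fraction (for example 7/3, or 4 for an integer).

1. B_x = 19  [[A, B, C are collinear ⇒ 2x-4y-34=0] ∩ [|B−(17, 0)|²=5]]
2. B_y = 1  [[A, B, C are collinear ⇒ 2x-4y-34=0] ∩ [|B−(17, 0)|²=5]]
   so B = (19, 1)

B = (19, 1)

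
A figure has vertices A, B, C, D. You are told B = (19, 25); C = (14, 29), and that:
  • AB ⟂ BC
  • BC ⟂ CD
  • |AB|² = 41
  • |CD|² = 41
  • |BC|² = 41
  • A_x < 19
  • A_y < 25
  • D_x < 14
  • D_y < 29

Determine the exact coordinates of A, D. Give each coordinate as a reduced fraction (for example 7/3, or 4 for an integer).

1. A_x = 15  [[AB ⟂ BC ⇒ 5x-4y+5=0] ∩ [|A−(19, 25)|²=41]]
2. A_y = 20  [[AB ⟂ BC ⇒ 5x-4y+5=0] ∩ [|A−(19, 25)|²=41]]
   so A = (15, 20)
3. D_x = 10  [[BC ⟂ CD ⇒ -5x+4y-46=0] ∩ [|D−(14, 29)|²=41]]
4. D_y = 24  [[BC ⟂ CD ⇒ -5x+4y-46=0] ∩ [|D−(14, 29)|²=41]]
   so D = (10, 24)

A = (15, 20)
D = (10, 24)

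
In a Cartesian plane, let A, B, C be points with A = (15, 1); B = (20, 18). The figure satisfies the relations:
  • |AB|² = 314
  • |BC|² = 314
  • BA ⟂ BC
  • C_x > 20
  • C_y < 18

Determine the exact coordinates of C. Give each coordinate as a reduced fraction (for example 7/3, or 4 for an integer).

C = (37, 13)

1. C_x = 37  [[BA ⟂ BC ⇒ -5x-17y+406=0] ∩ [|C−(20, 18)|²=314]]
2. C_y = 13  [[BA ⟂ BC ⇒ -5x-17y+406=0] ∩ [|C−(20, 18)|²=314]]
   so C = (37, 13)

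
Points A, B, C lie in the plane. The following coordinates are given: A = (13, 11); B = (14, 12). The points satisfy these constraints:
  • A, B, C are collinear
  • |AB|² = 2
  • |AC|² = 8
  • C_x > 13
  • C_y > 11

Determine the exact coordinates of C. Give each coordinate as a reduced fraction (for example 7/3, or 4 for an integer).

1. C_x = 15  [[A, B, C are collinear ⇒ -1x+1y+2=0] ∩ [|C−(13, 11)|²=8]]
2. C_y = 13  [[A, B, C are collinear ⇒ -1x+1y+2=0] ∩ [|C−(13, 11)|²=8]]
   so C = (15, 13)

C = (15, 13)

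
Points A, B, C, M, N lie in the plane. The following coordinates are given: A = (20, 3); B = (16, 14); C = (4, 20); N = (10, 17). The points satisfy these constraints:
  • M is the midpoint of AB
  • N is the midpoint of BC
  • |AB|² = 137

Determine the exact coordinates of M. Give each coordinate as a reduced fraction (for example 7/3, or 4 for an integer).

M = (18, 17/2)

1. M_x = 18  [2·M = A+B = (20, 3)+(16, 14)]
2. M_y = 17/2  [2·M = A+B = (20, 3)+(16, 14)]
   so M = (18, 17/2)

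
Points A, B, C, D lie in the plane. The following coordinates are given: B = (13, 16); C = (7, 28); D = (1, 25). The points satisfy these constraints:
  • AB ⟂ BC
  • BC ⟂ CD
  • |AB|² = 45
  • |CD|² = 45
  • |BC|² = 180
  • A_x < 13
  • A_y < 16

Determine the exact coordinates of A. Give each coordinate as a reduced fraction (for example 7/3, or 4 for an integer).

1. A_x = 7  [[AB ⟂ BC ⇒ 6x-12y+114=0] ∩ [|A−(13, 16)|²=45]]
2. A_y = 13  [[AB ⟂ BC ⇒ 6x-12y+114=0] ∩ [|A−(13, 16)|²=45]]
   so A = (7, 13)

A = (7, 13)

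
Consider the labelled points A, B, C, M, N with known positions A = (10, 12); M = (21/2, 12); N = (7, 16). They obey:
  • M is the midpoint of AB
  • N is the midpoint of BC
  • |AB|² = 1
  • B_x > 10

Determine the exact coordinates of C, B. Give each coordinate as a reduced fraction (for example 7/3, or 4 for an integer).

C = (3, 20)
B = (11, 12)

1. B_x = 11  [B = 2·M−A = 2·(21/2, 12)−(10, 12)]
2. B_y = 12  [B = 2·M−A = 2·(21/2, 12)−(10, 12)]
   so B = (11, 12)
3. C_x = 3  [C = 2·N−B = 2·(7, 16)−(11, 12)]
4. C_y = 20  [C = 2·N−B = 2·(7, 16)−(11, 12)]
   so C = (3, 20)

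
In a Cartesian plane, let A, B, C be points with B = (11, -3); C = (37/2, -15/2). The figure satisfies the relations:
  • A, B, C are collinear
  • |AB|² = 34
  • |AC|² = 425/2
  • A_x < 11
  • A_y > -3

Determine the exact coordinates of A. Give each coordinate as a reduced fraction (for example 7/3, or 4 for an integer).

A = (6, 0)

1. A_x = 6  [[A, B, C are collinear ⇒ 9/2x+15/2y-27=0] ∩ [|A−(11, -3)|²=34]]
2. A_y = 0  [[A, B, C are collinear ⇒ 9/2x+15/2y-27=0] ∩ [|A−(11, -3)|²=34]]
   so A = (6, 0)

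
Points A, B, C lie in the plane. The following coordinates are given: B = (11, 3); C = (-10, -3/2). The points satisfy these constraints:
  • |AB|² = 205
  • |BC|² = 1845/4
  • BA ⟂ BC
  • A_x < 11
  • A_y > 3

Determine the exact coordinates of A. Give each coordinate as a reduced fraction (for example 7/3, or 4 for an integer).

A = (8, 17)

1. A_x = 8  [[BA ⟂ BC ⇒ -21x-9/2y+489/2=0] ∩ [|A−(11, 3)|²=205]]
2. A_y = 17  [[BA ⟂ BC ⇒ -21x-9/2y+489/2=0] ∩ [|A−(11, 3)|²=205]]
   so A = (8, 17)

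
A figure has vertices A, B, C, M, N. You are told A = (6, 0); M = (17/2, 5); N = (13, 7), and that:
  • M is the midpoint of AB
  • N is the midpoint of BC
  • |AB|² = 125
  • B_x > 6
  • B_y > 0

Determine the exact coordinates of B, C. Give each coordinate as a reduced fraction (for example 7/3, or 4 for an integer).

B = (11, 10)
C = (15, 4)

1. B_x = 11  [B = 2·M−A = 2·(17/2, 5)−(6, 0)]
2. B_y = 10  [B = 2·M−A = 2·(17/2, 5)−(6, 0)]
   so B = (11, 10)
3. C_x = 15  [C = 2·N−B = 2·(13, 7)−(11, 10)]
4. C_y = 4  [C = 2·N−B = 2·(13, 7)−(11, 10)]
   so C = (15, 4)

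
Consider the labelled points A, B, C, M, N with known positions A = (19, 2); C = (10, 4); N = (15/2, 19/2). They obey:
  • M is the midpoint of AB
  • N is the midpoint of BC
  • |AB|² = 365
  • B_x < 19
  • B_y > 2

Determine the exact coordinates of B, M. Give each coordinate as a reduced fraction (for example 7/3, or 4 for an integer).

1. B_x = 5  [B = 2·N−C = 2·(15/2, 19/2)−(10, 4)]
2. B_y = 15  [B = 2·N−C = 2·(15/2, 19/2)−(10, 4)]
   so B = (5, 15)
3. M_x = 12  [2·M = A+B = (19, 2)+(5, 15)]
4. M_y = 17/2  [2·M = A+B = (19, 2)+(5, 15)]
   so M = (12, 17/2)

B = (5, 15)
M = (12, 17/2)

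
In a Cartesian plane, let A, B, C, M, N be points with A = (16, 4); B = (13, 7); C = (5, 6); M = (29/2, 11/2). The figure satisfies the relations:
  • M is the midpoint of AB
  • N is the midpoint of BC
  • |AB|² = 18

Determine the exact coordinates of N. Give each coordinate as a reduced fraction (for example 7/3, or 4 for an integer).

N = (9, 13/2)

1. N_x = 9  [2·N = B+C = (13, 7)+(5, 6)]
2. N_y = 13/2  [2·N = B+C = (13, 7)+(5, 6)]
   so N = (9, 13/2)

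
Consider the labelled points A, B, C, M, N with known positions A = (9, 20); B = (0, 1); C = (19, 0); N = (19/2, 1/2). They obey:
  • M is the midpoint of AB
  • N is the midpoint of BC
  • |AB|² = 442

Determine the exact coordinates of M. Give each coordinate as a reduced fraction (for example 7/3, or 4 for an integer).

1. M_x = 9/2  [2·M = A+B = (9, 20)+(0, 1)]
2. M_y = 21/2  [2·M = A+B = (9, 20)+(0, 1)]
   so M = (9/2, 21/2)

M = (9/2, 21/2)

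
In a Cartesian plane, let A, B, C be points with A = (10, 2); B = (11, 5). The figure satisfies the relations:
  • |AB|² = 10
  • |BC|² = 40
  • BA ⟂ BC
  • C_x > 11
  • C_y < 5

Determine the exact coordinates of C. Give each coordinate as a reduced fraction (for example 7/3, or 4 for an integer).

1. C_x = 17  [[BA ⟂ BC ⇒ -1x-3y+26=0] ∩ [|C−(11, 5)|²=40]]
2. C_y = 3  [[BA ⟂ BC ⇒ -1x-3y+26=0] ∩ [|C−(11, 5)|²=40]]
   so C = (17, 3)

C = (17, 3)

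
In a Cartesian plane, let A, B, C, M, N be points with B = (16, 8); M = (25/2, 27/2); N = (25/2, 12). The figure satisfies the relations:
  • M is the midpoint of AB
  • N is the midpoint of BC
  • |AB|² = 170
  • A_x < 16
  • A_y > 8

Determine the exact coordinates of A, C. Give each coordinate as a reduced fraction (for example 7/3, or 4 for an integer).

1. A_x = 9  [A = 2·M−B = 2·(25/2, 27/2)−(16, 8)]
2. A_y = 19  [A = 2·M−B = 2·(25/2, 27/2)−(16, 8)]
   so A = (9, 19)
3. C_x = 9  [C = 2·N−B = 2·(25/2, 12)−(16, 8)]
4. C_y = 16  [C = 2·N−B = 2·(25/2, 12)−(16, 8)]
   so C = (9, 16)

A = (9, 19)
C = (9, 16)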